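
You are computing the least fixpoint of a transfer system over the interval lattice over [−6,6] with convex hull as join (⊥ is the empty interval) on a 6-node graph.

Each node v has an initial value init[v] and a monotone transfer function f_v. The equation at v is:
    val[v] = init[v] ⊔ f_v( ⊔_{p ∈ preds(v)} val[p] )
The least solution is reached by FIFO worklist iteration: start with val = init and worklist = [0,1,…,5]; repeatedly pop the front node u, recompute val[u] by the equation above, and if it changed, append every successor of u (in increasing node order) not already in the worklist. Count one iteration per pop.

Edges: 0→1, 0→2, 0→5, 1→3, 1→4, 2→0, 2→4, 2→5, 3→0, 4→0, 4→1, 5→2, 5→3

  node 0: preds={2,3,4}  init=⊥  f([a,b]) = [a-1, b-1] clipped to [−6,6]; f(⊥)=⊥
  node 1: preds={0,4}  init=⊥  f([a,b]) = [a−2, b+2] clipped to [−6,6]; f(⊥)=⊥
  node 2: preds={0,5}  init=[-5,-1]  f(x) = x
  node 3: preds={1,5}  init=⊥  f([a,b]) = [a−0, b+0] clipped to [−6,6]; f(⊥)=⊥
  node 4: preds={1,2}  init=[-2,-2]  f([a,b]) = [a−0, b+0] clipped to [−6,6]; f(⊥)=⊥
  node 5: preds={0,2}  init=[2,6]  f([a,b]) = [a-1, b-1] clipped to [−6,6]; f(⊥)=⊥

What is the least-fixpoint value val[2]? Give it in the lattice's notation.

Worklist (12 pops):
  #1 pop 0: in=[-5,-1] → [-6,-2] (was ⊥); enqueue []
  #2 pop 1: in=[-6,-2] → [-6,0] (was ⊥); enqueue []
  #3 pop 2: in=[-6,6] → [-6,6] (was [-5,-1]); enqueue [0]
  #4 pop 3: in=[-6,6] → [-6,6] (was ⊥); enqueue []
  #5 pop 4: in=[-6,6] → [-6,6] (was [-2,-2]); enqueue [1]
  #6 pop 5: in=[-6,6] → [-6,6] (was [2,6]); enqueue [2,3]
  #7 pop 0: in=[-6,6] → [-6,5] (was [-6,-2]); enqueue [5]
  #8 pop 1: in=[-6,6] → [-6,6] (was [-6,0]); enqueue [4]
  #9 pop 2: in=[-6,6] → [-6,6] (no change)
  #10 pop 3: in=[-6,6] → [-6,6] (no change)
  #11 pop 5: in=[-6,6] → [-6,6] (no change)
  #12 pop 4: in=[-6,6] → [-6,6] (no change)

Fixpoint:
  val[0] = [-6,5]
  val[1] = [-6,6]
  val[2] = [-6,6]
  val[3] = [-6,6]
  val[4] = [-6,6]
  val[5] = [-6,6]

[-6,6]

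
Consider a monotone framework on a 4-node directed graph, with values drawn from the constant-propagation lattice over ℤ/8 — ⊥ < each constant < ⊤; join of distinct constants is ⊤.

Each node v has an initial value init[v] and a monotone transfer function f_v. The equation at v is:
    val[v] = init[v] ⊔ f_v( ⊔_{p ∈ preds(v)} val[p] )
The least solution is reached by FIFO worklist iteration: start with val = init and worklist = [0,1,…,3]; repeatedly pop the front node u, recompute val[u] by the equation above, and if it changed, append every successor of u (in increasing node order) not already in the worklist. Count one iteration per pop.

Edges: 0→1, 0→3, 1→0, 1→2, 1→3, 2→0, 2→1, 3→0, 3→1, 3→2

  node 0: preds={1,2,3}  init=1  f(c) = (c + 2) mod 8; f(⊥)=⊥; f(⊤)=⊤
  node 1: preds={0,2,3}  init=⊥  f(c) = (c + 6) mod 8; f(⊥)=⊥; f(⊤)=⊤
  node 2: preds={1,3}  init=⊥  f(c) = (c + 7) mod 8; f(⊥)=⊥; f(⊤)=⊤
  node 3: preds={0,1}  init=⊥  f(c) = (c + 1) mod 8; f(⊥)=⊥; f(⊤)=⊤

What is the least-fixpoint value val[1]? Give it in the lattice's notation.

Trace (10 dequeues):
  [1] u=0 | in ⊥ | out 1 | ==
  [2] u=1 | in 1 | out 7 | prev ⊥ | push {0}
  [3] u=2 | in 7 | out 6 | prev ⊥ | push {1}
  [4] u=3 | in ⊤ | out ⊤ | prev ⊥ | push {2}
  [5] u=0 | in ⊤ | out ⊤ | prev 1 | push {3}
  [6] u=1 | in ⊤ | out ⊤ | prev 7 | push {0}
  [7] u=2 | in ⊤ | out ⊤ | prev 6 | push {1}
  [8] u=3 | in ⊤ | out ⊤ | ==
  [9] u=0 | in ⊤ | out ⊤ | ==
  [10] u=1 | in ⊤ | out ⊤ | ==

Converged values:
  [0] ⊤
  [1] ⊤
  [2] ⊤
  [3] ⊤

⊤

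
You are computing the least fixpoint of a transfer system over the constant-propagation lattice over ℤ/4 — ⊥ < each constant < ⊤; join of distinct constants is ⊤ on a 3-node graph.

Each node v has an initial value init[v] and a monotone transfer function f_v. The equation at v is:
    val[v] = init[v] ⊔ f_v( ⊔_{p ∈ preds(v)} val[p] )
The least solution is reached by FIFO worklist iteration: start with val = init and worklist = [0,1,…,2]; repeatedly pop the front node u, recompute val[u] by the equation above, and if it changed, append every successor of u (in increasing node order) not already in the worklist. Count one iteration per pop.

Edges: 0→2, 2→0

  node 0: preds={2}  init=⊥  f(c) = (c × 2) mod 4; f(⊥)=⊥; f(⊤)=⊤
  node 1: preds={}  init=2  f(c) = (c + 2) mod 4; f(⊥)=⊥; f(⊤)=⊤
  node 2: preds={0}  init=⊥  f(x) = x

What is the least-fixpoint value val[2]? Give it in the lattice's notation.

⊥

Worklist (3 pops):
  #1 pop 0: in=⊥ → ⊥ (no change)
  #2 pop 1: in=⊥ → 2 (no change)
  #3 pop 2: in=⊥ → ⊥ (no change)

Fixpoint:
  val[0] = ⊥
  val[1] = 2
  val[2] = ⊥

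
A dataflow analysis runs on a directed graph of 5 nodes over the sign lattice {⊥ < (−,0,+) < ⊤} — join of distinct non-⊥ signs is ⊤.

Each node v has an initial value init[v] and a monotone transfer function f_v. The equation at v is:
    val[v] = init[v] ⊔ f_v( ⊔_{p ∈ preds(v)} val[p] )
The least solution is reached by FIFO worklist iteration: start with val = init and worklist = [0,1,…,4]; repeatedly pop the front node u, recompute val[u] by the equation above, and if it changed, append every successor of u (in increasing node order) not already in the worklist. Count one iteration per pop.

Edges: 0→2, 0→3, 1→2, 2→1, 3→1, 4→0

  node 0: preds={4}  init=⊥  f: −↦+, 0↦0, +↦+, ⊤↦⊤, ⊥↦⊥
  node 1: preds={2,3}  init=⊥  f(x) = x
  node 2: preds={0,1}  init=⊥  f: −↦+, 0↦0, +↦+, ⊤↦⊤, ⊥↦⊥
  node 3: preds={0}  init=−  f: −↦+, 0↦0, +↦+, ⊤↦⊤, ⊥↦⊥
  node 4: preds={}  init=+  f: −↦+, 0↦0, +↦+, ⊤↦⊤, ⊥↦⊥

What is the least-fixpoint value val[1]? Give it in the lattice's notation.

⊤

Iteration log — 7 steps:
  step 1. node 0  ⊔preds=+  new=+  old=⊥  +wl: 
  step 2. node 1  ⊔preds=−  new=−  old=⊥  +wl: 
  step 3. node 2  ⊔preds=⊤  new=⊤  old=⊥  +wl: 1
  step 4. node 3  ⊔preds=+  new=⊤  old=−  +wl: 
  step 5. node 4  ⊔preds=⊥  new=+  stable
  step 6. node 1  ⊔preds=⊤  new=⊤  old=−  +wl: 2
  step 7. node 2  ⊔preds=⊤  new=⊤  stable

Least fixpoint reached:
  node 0: +
  node 1: ⊤
  node 2: ⊤
  node 3: ⊤
  node 4: +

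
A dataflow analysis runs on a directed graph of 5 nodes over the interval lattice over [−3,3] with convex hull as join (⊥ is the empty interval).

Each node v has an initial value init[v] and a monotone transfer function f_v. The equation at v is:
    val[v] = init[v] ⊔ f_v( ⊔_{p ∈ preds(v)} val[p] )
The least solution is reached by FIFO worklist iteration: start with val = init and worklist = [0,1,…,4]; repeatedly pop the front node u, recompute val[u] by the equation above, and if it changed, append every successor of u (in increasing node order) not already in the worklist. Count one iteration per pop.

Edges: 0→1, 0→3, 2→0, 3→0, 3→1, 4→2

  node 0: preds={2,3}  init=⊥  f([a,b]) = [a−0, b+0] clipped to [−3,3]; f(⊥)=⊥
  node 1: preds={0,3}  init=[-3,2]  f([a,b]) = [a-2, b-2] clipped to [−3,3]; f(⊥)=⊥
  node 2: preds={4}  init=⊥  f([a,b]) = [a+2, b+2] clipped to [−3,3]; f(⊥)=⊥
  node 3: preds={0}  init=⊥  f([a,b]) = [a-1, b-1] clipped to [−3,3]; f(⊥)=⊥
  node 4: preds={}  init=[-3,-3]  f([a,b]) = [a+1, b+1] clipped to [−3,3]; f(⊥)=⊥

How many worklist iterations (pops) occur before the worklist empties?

Worklist (14 pops):
  #1 pop 0: in=⊥ → ⊥ (no change)
  #2 pop 1: in=⊥ → [-3,2] (no change)
  #3 pop 2: in=[-3,-3] → [-1,-1] (was ⊥); enqueue [0]
  #4 pop 3: in=⊥ → ⊥ (no change)
  #5 pop 4: in=⊥ → [-3,-3] (no change)
  #6 pop 0: in=[-1,-1] → [-1,-1] (was ⊥); enqueue [1,3]
  #7 pop 1: in=[-1,-1] → [-3,2] (no change)
  #8 pop 3: in=[-1,-1] → [-2,-2] (was ⊥); enqueue [0,1]
  #9 pop 0: in=[-2,-1] → [-2,-1] (was [-1,-1]); enqueue [3]
  #10 pop 1: in=[-2,-1] → [-3,2] (no change)
  #11 pop 3: in=[-2,-1] → [-3,-2] (was [-2,-2]); enqueue [0,1]
  #12 pop 0: in=[-3,-1] → [-3,-1] (was [-2,-1]); enqueue [3]
  #13 pop 1: in=[-3,-1] → [-3,2] (no change)
  #14 pop 3: in=[-3,-1] → [-3,-2] (no change)

Fixpoint:
  val[0] = [-3,-1]
  val[1] = [-3,2]
  val[2] = [-1,-1]
  val[3] = [-3,-2]
  val[4] = [-3,-3]

14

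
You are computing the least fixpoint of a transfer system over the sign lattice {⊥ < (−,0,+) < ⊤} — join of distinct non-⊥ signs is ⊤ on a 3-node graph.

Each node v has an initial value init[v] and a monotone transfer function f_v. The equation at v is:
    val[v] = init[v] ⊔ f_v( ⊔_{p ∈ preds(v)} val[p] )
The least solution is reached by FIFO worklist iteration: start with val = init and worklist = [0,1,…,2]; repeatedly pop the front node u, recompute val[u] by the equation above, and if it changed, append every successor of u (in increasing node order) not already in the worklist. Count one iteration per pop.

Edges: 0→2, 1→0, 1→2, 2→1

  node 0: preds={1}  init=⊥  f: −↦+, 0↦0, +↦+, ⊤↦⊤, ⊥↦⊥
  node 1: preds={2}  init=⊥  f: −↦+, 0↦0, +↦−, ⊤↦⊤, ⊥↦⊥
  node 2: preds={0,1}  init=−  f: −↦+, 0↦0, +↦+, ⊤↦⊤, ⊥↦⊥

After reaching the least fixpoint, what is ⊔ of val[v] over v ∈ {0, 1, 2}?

⊤

Trace (8 dequeues):
  [1] u=0 | in ⊥ | out ⊥ | ==
  [2] u=1 | in − | out + | prev ⊥ | push {0}
  [3] u=2 | in + | out ⊤ | prev − | push {1}
  [4] u=0 | in + | out + | prev ⊥ | push {2}
  [5] u=1 | in ⊤ | out ⊤ | prev + | push {0}
  [6] u=2 | in ⊤ | out ⊤ | ==
  [7] u=0 | in ⊤ | out ⊤ | prev + | push {2}
  [8] u=2 | in ⊤ | out ⊤ | ==

Converged values:
  [0] ⊤
  [1] ⊤
  [2] ⊤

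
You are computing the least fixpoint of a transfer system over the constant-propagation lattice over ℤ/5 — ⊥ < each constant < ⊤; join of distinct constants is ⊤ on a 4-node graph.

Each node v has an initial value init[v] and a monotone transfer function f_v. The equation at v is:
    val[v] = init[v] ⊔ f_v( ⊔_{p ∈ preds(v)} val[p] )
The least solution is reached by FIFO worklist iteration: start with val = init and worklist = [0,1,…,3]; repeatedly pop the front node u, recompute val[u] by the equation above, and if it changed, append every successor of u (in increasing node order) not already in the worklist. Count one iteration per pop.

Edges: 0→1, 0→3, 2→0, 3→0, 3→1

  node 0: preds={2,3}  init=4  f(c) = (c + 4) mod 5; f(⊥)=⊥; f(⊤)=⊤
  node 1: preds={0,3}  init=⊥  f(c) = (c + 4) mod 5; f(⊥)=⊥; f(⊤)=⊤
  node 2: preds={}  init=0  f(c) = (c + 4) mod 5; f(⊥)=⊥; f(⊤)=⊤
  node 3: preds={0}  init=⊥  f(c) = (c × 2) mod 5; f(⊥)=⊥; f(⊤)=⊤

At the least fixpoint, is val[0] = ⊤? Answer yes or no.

Iteration log — 9 steps:
  step 1. node 0  ⊔preds=0  new=4  stable
  step 2. node 1  ⊔preds=4  new=3  old=⊥  +wl: 
  step 3. node 2  ⊔preds=⊥  new=0  stable
  step 4. node 3  ⊔preds=4  new=3  old=⊥  +wl: 0,1
  step 5. node 0  ⊔preds=⊤  new=⊤  old=4  +wl: 3
  step 6. node 1  ⊔preds=⊤  new=⊤  old=3  +wl: 
  step 7. node 3  ⊔preds=⊤  new=⊤  old=3  +wl: 0,1
  step 8. node 0  ⊔preds=⊤  new=⊤  stable
  step 9. node 1  ⊔preds=⊤  new=⊤  stable

Least fixpoint reached:
  node 0: ⊤
  node 1: ⊤
  node 2: 0
  node 3: ⊤

yes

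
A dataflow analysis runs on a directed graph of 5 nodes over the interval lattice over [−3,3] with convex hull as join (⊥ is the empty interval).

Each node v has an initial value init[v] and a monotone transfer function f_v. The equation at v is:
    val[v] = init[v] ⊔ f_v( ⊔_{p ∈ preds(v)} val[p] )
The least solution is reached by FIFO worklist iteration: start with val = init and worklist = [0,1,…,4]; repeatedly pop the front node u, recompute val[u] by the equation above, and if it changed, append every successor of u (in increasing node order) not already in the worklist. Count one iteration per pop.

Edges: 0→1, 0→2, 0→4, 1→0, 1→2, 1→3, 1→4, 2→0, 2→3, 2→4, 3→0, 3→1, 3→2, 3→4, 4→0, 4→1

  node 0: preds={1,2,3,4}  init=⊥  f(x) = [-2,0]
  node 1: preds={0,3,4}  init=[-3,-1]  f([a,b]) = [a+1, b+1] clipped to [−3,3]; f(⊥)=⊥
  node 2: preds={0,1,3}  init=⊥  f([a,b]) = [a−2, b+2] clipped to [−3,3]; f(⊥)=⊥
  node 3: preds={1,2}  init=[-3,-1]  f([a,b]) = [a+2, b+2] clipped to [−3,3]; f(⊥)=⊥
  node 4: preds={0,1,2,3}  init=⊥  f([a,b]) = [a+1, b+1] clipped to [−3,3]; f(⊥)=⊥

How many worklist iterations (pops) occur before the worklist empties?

11

Iteration log — 11 steps:
  step 1. node 0  ⊔preds=[-3,-1]  new=[-2,0]  old=⊥  +wl: 
  step 2. node 1  ⊔preds=[-3,0]  new=[-3,1]  old=[-3,-1]  +wl: 0
  step 3. node 2  ⊔preds=[-3,1]  new=[-3,3]  old=⊥  +wl: 
  step 4. node 3  ⊔preds=[-3,3]  new=[-3,3]  old=[-3,-1]  +wl: 1,2
  step 5. node 4  ⊔preds=[-3,3]  new=[-2,3]  old=⊥  +wl: 
  step 6. node 0  ⊔preds=[-3,3]  new=[-2,0]  stable
  step 7. node 1  ⊔preds=[-3,3]  new=[-3,3]  old=[-3,1]  +wl: 0,3,4
  step 8. node 2  ⊔preds=[-3,3]  new=[-3,3]  stable
  step 9. node 0  ⊔preds=[-3,3]  new=[-2,0]  stable
  step 10. node 3  ⊔preds=[-3,3]  new=[-3,3]  stable
  step 11. node 4  ⊔preds=[-3,3]  new=[-2,3]  stable

Least fixpoint reached:
  node 0: [-2,0]
  node 1: [-3,3]
  node 2: [-3,3]
  node 3: [-3,3]
  node 4: [-2,3]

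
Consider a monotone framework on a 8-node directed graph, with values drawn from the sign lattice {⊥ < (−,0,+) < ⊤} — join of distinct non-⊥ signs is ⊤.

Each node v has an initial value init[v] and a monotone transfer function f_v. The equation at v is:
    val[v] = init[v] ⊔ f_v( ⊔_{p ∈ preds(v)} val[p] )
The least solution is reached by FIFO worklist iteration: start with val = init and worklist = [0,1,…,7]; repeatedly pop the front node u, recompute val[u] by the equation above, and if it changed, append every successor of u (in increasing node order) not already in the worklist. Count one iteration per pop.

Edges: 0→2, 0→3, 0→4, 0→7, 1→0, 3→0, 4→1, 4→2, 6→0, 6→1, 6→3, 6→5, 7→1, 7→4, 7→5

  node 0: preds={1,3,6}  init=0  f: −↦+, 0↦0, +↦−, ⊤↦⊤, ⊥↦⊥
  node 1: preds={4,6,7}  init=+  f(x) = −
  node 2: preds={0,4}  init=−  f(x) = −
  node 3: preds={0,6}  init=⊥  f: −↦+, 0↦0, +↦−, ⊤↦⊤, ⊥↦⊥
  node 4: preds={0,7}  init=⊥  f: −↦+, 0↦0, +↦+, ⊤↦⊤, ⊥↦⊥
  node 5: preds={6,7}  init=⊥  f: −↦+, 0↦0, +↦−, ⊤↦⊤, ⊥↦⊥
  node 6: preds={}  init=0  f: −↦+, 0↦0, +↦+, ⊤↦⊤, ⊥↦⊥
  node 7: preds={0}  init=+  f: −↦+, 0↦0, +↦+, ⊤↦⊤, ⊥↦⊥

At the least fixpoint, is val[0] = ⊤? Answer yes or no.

Worklist (13 pops):
  #1 pop 0: in=⊤ → ⊤ (was 0); enqueue []
  #2 pop 1: in=⊤ → ⊤ (was +); enqueue [0]
  #3 pop 2: in=⊤ → − (no change)
  #4 pop 3: in=⊤ → ⊤ (was ⊥); enqueue []
  #5 pop 4: in=⊤ → ⊤ (was ⊥); enqueue [1,2]
  #6 pop 5: in=⊤ → ⊤ (was ⊥); enqueue []
  #7 pop 6: in=⊥ → 0 (no change)
  #8 pop 7: in=⊤ → ⊤ (was +); enqueue [4,5]
  #9 pop 0: in=⊤ → ⊤ (no change)
  #10 pop 1: in=⊤ → ⊤ (no change)
  #11 pop 2: in=⊤ → − (no change)
  #12 pop 4: in=⊤ → ⊤ (no change)
  #13 pop 5: in=⊤ → ⊤ (no change)

Fixpoint:
  val[0] = ⊤
  val[1] = ⊤
  val[2] = −
  val[3] = ⊤
  val[4] = ⊤
  val[5] = ⊤
  val[6] = 0
  val[7] = ⊤

yes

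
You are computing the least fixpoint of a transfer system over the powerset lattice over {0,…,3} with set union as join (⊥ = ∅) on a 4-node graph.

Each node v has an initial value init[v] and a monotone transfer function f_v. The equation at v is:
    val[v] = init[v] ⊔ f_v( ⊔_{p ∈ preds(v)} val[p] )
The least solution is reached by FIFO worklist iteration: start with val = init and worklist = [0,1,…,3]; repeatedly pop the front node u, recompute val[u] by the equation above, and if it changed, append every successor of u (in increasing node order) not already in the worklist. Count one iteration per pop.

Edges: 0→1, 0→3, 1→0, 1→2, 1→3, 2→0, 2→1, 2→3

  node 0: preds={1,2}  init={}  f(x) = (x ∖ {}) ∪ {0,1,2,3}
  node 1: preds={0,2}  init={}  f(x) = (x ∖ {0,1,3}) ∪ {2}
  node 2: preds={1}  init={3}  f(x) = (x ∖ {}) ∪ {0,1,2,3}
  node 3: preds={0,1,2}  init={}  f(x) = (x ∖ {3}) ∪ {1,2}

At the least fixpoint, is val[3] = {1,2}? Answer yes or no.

no

Trace (6 dequeues):
  [1] u=0 | in {3} | out {0,1,2,3} | prev {} | push {}
  [2] u=1 | in {0,1,2,3} | out {2} | prev {} | push {0}
  [3] u=2 | in {2} | out {0,1,2,3} | prev {3} | push {1}
  [4] u=3 | in {0,1,2,3} | out {0,1,2} | prev {} | push {}
  [5] u=0 | in {0,1,2,3} | out {0,1,2,3} | ==
  [6] u=1 | in {0,1,2,3} | out {2} | ==

Converged values:
  [0] {0,1,2,3}
  [1] {2}
  [2] {0,1,2,3}
  [3] {0,1,2}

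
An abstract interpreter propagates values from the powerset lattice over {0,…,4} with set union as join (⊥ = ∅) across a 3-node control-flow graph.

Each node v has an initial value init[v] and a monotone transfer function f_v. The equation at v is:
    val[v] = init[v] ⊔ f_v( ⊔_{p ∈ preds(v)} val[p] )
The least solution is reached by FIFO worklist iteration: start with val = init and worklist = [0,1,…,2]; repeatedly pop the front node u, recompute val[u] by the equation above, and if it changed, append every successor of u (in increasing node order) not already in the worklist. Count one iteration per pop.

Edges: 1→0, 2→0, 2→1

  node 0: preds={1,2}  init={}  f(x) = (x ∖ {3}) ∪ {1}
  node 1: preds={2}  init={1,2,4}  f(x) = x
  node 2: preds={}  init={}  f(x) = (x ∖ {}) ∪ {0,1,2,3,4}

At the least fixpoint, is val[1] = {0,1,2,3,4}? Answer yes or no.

Trace (6 dequeues):
  [1] u=0 | in {1,2,4} | out {1,2,4} | prev {} | push {}
  [2] u=1 | in {} | out {1,2,4} | ==
  [3] u=2 | in {} | out {0,1,2,3,4} | prev {} | push {0,1}
  [4] u=0 | in {0,1,2,3,4} | out {0,1,2,4} | prev {1,2,4} | push {}
  [5] u=1 | in {0,1,2,3,4} | out {0,1,2,3,4} | prev {1,2,4} | push {0}
  [6] u=0 | in {0,1,2,3,4} | out {0,1,2,4} | ==

Converged values:
  [0] {0,1,2,4}
  [1] {0,1,2,3,4}
  [2] {0,1,2,3,4}

yes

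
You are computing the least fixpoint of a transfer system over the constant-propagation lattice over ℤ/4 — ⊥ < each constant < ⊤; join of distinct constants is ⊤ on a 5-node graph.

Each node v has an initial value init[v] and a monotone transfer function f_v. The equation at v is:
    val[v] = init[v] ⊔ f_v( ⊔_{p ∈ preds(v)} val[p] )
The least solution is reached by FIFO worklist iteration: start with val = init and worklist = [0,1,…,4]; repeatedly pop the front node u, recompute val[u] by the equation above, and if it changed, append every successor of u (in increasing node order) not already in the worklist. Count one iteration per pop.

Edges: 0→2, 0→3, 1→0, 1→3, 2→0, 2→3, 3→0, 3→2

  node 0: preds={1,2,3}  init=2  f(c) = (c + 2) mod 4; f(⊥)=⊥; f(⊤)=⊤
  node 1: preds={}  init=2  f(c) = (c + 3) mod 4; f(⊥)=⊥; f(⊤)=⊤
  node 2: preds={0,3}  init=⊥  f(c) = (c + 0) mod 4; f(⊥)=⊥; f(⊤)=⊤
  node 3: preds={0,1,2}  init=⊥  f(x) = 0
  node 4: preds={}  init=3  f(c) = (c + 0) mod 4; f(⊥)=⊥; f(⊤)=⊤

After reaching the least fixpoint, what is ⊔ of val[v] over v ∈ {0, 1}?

Worklist (7 pops):
  #1 pop 0: in=2 → ⊤ (was 2); enqueue []
  #2 pop 1: in=⊥ → 2 (no change)
  #3 pop 2: in=⊤ → ⊤ (was ⊥); enqueue [0]
  #4 pop 3: in=⊤ → 0 (was ⊥); enqueue [2]
  #5 pop 4: in=⊥ → 3 (no change)
  #6 pop 0: in=⊤ → ⊤ (no change)
  #7 pop 2: in=⊤ → ⊤ (no change)

Fixpoint:
  val[0] = ⊤
  val[1] = 2
  val[2] = ⊤
  val[3] = 0
  val[4] = 3

⊤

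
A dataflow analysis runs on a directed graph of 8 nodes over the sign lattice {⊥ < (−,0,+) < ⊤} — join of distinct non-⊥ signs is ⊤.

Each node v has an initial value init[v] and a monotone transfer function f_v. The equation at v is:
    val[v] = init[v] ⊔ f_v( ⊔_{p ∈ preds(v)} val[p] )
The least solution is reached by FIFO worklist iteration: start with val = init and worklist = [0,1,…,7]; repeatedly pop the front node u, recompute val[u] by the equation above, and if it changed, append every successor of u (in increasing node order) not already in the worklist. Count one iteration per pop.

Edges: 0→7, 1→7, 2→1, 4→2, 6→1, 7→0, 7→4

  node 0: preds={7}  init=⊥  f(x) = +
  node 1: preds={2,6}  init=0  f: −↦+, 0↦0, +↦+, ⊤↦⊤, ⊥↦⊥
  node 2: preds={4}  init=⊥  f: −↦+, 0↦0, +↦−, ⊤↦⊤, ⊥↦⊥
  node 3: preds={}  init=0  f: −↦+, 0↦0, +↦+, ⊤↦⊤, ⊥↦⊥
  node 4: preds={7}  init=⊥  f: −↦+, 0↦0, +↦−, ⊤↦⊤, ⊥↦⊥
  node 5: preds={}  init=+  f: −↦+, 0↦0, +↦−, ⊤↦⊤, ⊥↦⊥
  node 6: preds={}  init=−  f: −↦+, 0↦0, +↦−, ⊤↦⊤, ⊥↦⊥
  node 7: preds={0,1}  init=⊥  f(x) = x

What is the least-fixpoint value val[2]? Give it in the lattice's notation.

Trace (12 dequeues):
  [1] u=0 | in ⊥ | out + | prev ⊥ | push {}
  [2] u=1 | in − | out ⊤ | prev 0 | push {}
  [3] u=2 | in ⊥ | out ⊥ | ==
  [4] u=3 | in ⊥ | out 0 | ==
  [5] u=4 | in ⊥ | out ⊥ | ==
  [6] u=5 | in ⊥ | out + | ==
  [7] u=6 | in ⊥ | out − | ==
  [8] u=7 | in ⊤ | out ⊤ | prev ⊥ | push {0,4}
  [9] u=0 | in ⊤ | out + | ==
  [10] u=4 | in ⊤ | out ⊤ | prev ⊥ | push {2}
  [11] u=2 | in ⊤ | out ⊤ | prev ⊥ | push {1}
  [12] u=1 | in ⊤ | out ⊤ | ==

Converged values:
  [0] +
  [1] ⊤
  [2] ⊤
  [3] 0
  [4] ⊤
  [5] +
  [6] −
  [7] ⊤

⊤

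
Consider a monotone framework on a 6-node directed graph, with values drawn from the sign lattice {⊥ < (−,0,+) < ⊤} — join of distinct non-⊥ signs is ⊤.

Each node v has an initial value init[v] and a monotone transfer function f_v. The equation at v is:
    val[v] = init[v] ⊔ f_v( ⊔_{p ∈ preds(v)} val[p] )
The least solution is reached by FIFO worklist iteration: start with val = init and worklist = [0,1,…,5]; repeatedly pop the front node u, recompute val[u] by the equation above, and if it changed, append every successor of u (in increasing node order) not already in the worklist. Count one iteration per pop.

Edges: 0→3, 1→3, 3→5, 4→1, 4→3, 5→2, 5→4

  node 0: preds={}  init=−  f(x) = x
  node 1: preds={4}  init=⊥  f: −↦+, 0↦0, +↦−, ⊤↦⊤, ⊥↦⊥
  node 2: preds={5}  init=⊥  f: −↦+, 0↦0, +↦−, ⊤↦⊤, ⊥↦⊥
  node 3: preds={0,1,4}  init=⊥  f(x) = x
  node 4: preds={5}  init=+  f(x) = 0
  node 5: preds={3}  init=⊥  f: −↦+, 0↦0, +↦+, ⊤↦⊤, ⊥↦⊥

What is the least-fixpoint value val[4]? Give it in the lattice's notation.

Worklist (10 pops):
  #1 pop 0: in=⊥ → − (no change)
  #2 pop 1: in=+ → − (was ⊥); enqueue []
  #3 pop 2: in=⊥ → ⊥ (no change)
  #4 pop 3: in=⊤ → ⊤ (was ⊥); enqueue []
  #5 pop 4: in=⊥ → ⊤ (was +); enqueue [1,3]
  #6 pop 5: in=⊤ → ⊤ (was ⊥); enqueue [2,4]
  #7 pop 1: in=⊤ → ⊤ (was −); enqueue []
  #8 pop 3: in=⊤ → ⊤ (no change)
  #9 pop 2: in=⊤ → ⊤ (was ⊥); enqueue []
  #10 pop 4: in=⊤ → ⊤ (no change)

Fixpoint:
  val[0] = −
  val[1] = ⊤
  val[2] = ⊤
  val[3] = ⊤
  val[4] = ⊤
  val[5] = ⊤

⊤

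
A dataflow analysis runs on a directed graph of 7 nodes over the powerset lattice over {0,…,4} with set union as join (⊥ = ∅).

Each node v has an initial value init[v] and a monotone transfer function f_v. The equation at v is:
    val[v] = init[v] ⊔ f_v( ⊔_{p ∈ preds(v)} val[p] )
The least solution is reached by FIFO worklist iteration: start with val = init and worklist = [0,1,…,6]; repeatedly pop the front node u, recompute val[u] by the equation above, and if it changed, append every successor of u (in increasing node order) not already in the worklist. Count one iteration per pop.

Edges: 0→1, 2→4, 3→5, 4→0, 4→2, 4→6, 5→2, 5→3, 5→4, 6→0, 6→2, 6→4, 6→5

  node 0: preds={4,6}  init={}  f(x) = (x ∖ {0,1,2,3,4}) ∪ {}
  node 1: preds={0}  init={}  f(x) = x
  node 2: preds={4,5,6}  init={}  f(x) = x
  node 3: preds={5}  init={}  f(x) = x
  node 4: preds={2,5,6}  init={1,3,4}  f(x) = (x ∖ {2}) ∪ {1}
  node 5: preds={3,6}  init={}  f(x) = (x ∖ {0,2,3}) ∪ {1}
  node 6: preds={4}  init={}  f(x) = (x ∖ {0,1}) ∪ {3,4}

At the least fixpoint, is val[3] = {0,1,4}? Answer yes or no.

no

Worklist (16 pops):
  #1 pop 0: in={1,3,4} → {} (no change)
  #2 pop 1: in={} → {} (no change)
  #3 pop 2: in={1,3,4} → {1,3,4} (was {}); enqueue []
  #4 pop 3: in={} → {} (no change)
  #5 pop 4: in={1,3,4} → {1,3,4} (no change)
  #6 pop 5: in={} → {1} (was {}); enqueue [2,3,4]
  #7 pop 6: in={1,3,4} → {3,4} (was {}); enqueue [0,5]
  #8 pop 2: in={1,3,4} → {1,3,4} (no change)
  #9 pop 3: in={1} → {1} (was {}); enqueue []
  #10 pop 4: in={1,3,4} → {1,3,4} (no change)
  #11 pop 0: in={1,3,4} → {} (no change)
  #12 pop 5: in={1,3,4} → {1,4} (was {1}); enqueue [2,3,4]
  #13 pop 2: in={1,3,4} → {1,3,4} (no change)
  #14 pop 3: in={1,4} → {1,4} (was {1}); enqueue [5]
  #15 pop 4: in={1,3,4} → {1,3,4} (no change)
  #16 pop 5: in={1,3,4} → {1,4} (no change)

Fixpoint:
  val[0] = {}
  val[1] = {}
  val[2] = {1,3,4}
  val[3] = {1,4}
  val[4] = {1,3,4}
  val[5] = {1,4}
  val[6] = {3,4}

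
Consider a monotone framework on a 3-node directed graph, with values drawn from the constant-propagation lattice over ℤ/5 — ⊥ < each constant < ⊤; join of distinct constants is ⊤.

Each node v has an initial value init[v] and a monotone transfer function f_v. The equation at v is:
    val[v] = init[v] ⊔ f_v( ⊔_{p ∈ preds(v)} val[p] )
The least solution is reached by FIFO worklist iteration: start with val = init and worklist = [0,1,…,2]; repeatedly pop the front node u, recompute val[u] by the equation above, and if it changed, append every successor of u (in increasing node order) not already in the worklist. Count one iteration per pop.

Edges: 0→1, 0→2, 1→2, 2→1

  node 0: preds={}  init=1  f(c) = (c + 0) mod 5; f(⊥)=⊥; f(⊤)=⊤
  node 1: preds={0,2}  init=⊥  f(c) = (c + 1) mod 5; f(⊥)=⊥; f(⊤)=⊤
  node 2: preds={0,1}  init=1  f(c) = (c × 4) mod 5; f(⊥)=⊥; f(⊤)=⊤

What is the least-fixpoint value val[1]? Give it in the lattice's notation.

Worklist (5 pops):
  #1 pop 0: in=⊥ → 1 (no change)
  #2 pop 1: in=1 → 2 (was ⊥); enqueue []
  #3 pop 2: in=⊤ → ⊤ (was 1); enqueue [1]
  #4 pop 1: in=⊤ → ⊤ (was 2); enqueue [2]
  #5 pop 2: in=⊤ → ⊤ (no change)

Fixpoint:
  val[0] = 1
  val[1] = ⊤
  val[2] = ⊤

⊤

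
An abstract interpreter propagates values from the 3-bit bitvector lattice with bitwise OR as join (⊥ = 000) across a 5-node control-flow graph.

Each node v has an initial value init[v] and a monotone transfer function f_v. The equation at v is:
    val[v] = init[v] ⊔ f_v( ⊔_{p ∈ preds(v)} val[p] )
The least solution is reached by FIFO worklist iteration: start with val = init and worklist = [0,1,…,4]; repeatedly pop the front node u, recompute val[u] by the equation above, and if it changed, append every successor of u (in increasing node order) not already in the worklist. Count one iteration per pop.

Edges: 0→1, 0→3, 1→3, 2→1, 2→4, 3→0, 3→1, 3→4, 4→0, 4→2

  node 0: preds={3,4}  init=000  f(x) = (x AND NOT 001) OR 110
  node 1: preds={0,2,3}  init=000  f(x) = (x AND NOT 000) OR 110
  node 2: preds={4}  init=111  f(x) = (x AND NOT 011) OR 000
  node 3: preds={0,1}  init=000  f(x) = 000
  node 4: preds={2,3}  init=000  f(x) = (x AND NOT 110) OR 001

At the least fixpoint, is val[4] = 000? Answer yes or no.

Trace (7 dequeues):
  [1] u=0 | in 000 | out 110 | prev 000 | push {}
  [2] u=1 | in 111 | out 111 | prev 000 | push {}
  [3] u=2 | in 000 | out 111 | ==
  [4] u=3 | in 111 | out 000 | ==
  [5] u=4 | in 111 | out 001 | prev 000 | push {0,2}
  [6] u=0 | in 001 | out 110 | ==
  [7] u=2 | in 001 | out 111 | ==

Converged values:
  [0] 110
  [1] 111
  [2] 111
  [3] 000
  [4] 001

no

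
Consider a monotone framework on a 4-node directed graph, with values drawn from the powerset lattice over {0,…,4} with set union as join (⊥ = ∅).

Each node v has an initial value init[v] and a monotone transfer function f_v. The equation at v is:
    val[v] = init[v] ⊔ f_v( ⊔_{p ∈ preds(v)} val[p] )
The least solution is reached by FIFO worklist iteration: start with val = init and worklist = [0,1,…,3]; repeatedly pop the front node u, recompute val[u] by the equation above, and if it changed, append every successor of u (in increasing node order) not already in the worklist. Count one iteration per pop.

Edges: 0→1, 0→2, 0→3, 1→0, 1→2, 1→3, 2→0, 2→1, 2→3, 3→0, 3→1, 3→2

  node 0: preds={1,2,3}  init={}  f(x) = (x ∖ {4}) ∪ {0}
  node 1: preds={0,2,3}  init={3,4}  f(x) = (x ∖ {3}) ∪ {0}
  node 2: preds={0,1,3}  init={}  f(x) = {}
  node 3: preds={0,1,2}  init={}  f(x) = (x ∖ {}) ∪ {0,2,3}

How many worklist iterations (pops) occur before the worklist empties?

Trace (9 dequeues):
  [1] u=0 | in {3,4} | out {0,3} | prev {} | push {}
  [2] u=1 | in {0,3} | out {0,3,4} | prev {3,4} | push {0}
  [3] u=2 | in {0,3,4} | out {} | ==
  [4] u=3 | in {0,3,4} | out {0,2,3,4} | prev {} | push {1,2}
  [5] u=0 | in {0,2,3,4} | out {0,2,3} | prev {0,3} | push {3}
  [6] u=1 | in {0,2,3,4} | out {0,2,3,4} | prev {0,3,4} | push {0}
  [7] u=2 | in {0,2,3,4} | out {} | ==
  [8] u=3 | in {0,2,3,4} | out {0,2,3,4} | ==
  [9] u=0 | in {0,2,3,4} | out {0,2,3} | ==

Converged values:
  [0] {0,2,3}
  [1] {0,2,3,4}
  [2] {}
  [3] {0,2,3,4}

9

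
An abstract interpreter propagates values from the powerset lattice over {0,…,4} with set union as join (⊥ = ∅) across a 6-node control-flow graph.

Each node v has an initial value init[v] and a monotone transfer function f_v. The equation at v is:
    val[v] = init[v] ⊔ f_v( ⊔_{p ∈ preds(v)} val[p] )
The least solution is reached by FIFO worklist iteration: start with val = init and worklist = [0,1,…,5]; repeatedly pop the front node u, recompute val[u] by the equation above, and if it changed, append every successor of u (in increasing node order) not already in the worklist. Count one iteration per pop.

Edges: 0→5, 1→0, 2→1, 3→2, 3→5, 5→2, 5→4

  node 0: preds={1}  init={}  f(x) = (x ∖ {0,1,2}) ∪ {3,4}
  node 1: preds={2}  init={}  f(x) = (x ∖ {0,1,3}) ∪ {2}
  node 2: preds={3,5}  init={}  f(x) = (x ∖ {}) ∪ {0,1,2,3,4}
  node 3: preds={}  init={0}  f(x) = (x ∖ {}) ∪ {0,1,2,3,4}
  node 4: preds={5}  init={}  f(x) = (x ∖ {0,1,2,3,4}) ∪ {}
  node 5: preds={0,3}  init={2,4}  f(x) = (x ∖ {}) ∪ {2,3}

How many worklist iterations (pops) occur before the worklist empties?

11

Worklist (11 pops):
  #1 pop 0: in={} → {3,4} (was {}); enqueue []
  #2 pop 1: in={} → {2} (was {}); enqueue [0]
  #3 pop 2: in={0,2,4} → {0,1,2,3,4} (was {}); enqueue [1]
  #4 pop 3: in={} → {0,1,2,3,4} (was {0}); enqueue [2]
  #5 pop 4: in={2,4} → {} (no change)
  #6 pop 5: in={0,1,2,3,4} → {0,1,2,3,4} (was {2,4}); enqueue [4]
  #7 pop 0: in={2} → {3,4} (no change)
  #8 pop 1: in={0,1,2,3,4} → {2,4} (was {2}); enqueue [0]
  #9 pop 2: in={0,1,2,3,4} → {0,1,2,3,4} (no change)
  #10 pop 4: in={0,1,2,3,4} → {} (no change)
  #11 pop 0: in={2,4} → {3,4} (no change)

Fixpoint:
  val[0] = {3,4}
  val[1] = {2,4}
  val[2] = {0,1,2,3,4}
  val[3] = {0,1,2,3,4}
  val[4] = {}
  val[5] = {0,1,2,3,4}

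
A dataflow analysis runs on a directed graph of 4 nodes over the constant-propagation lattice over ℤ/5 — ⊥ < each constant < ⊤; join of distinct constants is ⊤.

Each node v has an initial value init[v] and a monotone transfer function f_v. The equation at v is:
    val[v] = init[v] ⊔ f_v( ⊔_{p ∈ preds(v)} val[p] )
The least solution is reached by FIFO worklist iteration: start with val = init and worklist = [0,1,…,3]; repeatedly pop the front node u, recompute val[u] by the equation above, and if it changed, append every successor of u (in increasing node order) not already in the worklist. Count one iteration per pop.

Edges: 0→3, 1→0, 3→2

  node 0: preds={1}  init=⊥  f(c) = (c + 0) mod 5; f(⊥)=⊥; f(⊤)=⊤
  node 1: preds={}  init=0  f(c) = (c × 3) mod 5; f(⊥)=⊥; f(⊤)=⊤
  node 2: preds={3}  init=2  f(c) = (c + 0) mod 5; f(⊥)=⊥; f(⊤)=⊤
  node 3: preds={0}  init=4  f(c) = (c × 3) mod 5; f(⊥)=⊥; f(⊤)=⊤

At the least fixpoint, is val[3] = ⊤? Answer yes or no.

yes

Worklist (5 pops):
  #1 pop 0: in=0 → 0 (was ⊥); enqueue []
  #2 pop 1: in=⊥ → 0 (no change)
  #3 pop 2: in=4 → ⊤ (was 2); enqueue []
  #4 pop 3: in=0 → ⊤ (was 4); enqueue [2]
  #5 pop 2: in=⊤ → ⊤ (no change)

Fixpoint:
  val[0] = 0
  val[1] = 0
  val[2] = ⊤
  val[3] = ⊤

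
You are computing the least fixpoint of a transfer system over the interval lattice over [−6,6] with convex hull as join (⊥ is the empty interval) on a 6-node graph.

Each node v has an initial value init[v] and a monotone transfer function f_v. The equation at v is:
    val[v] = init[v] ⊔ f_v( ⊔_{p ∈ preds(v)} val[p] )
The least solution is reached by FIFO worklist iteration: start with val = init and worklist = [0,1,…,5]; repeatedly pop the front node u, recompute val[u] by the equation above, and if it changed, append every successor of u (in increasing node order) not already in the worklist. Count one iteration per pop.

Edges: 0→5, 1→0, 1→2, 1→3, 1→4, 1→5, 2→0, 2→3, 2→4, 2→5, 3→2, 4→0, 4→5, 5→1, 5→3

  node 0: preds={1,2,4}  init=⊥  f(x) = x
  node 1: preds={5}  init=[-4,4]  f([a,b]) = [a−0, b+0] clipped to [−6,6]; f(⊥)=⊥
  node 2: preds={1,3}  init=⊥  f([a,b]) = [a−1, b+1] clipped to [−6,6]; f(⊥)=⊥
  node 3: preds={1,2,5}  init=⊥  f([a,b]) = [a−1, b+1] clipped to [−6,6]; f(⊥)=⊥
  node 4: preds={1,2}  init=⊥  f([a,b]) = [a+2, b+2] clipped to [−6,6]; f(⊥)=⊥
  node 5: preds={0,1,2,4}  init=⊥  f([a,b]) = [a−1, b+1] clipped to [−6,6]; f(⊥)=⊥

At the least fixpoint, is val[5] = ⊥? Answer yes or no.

Iteration log — 16 steps:
  step 1. node 0  ⊔preds=[-4,4]  new=[-4,4]  old=⊥  +wl: 
  step 2. node 1  ⊔preds=⊥  new=[-4,4]  stable
  step 3. node 2  ⊔preds=[-4,4]  new=[-5,5]  old=⊥  +wl: 0
  step 4. node 3  ⊔preds=[-5,5]  new=[-6,6]  old=⊥  +wl: 2
  step 5. node 4  ⊔preds=[-5,5]  new=[-3,6]  old=⊥  +wl: 
  step 6. node 5  ⊔preds=[-5,6]  new=[-6,6]  old=⊥  +wl: 1,3
  step 7. node 0  ⊔preds=[-5,6]  new=[-5,6]  old=[-4,4]  +wl: 5
  step 8. node 2  ⊔preds=[-6,6]  new=[-6,6]  old=[-5,5]  +wl: 0,4
  step 9. node 1  ⊔preds=[-6,6]  new=[-6,6]  old=[-4,4]  +wl: 2
  step 10. node 3  ⊔preds=[-6,6]  new=[-6,6]  stable
  step 11. node 5  ⊔preds=[-6,6]  new=[-6,6]  stable
  step 12. node 0  ⊔preds=[-6,6]  new=[-6,6]  old=[-5,6]  +wl: 5
  step 13. node 4  ⊔preds=[-6,6]  new=[-4,6]  old=[-3,6]  +wl: 0
  step 14. node 2  ⊔preds=[-6,6]  new=[-6,6]  stable
  step 15. node 5  ⊔preds=[-6,6]  new=[-6,6]  stable
  step 16. node 0  ⊔preds=[-6,6]  new=[-6,6]  stable

Least fixpoint reached:
  node 0: [-6,6]
  node 1: [-6,6]
  node 2: [-6,6]
  node 3: [-6,6]
  node 4: [-4,6]
  node 5: [-6,6]

no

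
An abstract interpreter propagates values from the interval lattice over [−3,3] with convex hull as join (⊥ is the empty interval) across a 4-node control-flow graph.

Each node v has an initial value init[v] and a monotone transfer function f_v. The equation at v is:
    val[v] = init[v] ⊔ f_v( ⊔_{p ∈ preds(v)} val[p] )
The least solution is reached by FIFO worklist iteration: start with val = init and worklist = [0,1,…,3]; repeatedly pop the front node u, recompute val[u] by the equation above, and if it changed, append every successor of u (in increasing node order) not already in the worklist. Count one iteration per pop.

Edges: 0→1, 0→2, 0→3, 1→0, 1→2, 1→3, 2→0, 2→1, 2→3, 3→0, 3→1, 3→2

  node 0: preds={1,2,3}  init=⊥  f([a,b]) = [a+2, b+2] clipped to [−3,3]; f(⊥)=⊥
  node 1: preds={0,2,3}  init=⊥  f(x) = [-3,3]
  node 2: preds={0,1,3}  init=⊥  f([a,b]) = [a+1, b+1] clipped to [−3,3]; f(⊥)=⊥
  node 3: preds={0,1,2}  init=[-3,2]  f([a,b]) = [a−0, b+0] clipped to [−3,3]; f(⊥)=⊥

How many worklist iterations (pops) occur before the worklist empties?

Trace (7 dequeues):
  [1] u=0 | in [-3,2] | out [-1,3] | prev ⊥ | push {}
  [2] u=1 | in [-3,3] | out [-3,3] | prev ⊥ | push {0}
  [3] u=2 | in [-3,3] | out [-2,3] | prev ⊥ | push {1}
  [4] u=3 | in [-3,3] | out [-3,3] | prev [-3,2] | push {2}
  [5] u=0 | in [-3,3] | out [-1,3] | ==
  [6] u=1 | in [-3,3] | out [-3,3] | ==
  [7] u=2 | in [-3,3] | out [-2,3] | ==

Converged values:
  [0] [-1,3]
  [1] [-3,3]
  [2] [-2,3]
  [3] [-3,3]

7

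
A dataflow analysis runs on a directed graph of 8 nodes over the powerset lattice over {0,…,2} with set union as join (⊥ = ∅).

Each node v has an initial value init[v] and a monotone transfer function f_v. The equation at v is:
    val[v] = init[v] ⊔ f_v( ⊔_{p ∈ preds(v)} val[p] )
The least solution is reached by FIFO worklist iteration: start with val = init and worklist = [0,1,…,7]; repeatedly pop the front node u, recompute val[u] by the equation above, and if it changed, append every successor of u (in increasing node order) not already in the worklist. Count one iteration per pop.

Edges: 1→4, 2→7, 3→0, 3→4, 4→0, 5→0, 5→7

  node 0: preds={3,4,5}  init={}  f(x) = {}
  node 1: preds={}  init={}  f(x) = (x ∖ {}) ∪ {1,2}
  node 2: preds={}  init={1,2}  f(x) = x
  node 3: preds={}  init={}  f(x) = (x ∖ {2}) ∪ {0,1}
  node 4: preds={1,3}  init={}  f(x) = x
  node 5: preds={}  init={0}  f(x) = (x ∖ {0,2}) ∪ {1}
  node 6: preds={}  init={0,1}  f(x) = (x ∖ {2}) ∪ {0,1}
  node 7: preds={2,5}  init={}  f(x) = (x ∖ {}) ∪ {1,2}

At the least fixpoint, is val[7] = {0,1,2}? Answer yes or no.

Trace (9 dequeues):
  [1] u=0 | in {0} | out {} | ==
  [2] u=1 | in {} | out {1,2} | prev {} | push {}
  [3] u=2 | in {} | out {1,2} | ==
  [4] u=3 | in {} | out {0,1} | prev {} | push {0}
  [5] u=4 | in {0,1,2} | out {0,1,2} | prev {} | push {}
  [6] u=5 | in {} | out {0,1} | prev {0} | push {}
  [7] u=6 | in {} | out {0,1} | ==
  [8] u=7 | in {0,1,2} | out {0,1,2} | prev {} | push {}
  [9] u=0 | in {0,1,2} | out {} | ==

Converged values:
  [0] {}
  [1] {1,2}
  [2] {1,2}
  [3] {0,1}
  [4] {0,1,2}
  [5] {0,1}
  [6] {0,1}
  [7] {0,1,2}

yes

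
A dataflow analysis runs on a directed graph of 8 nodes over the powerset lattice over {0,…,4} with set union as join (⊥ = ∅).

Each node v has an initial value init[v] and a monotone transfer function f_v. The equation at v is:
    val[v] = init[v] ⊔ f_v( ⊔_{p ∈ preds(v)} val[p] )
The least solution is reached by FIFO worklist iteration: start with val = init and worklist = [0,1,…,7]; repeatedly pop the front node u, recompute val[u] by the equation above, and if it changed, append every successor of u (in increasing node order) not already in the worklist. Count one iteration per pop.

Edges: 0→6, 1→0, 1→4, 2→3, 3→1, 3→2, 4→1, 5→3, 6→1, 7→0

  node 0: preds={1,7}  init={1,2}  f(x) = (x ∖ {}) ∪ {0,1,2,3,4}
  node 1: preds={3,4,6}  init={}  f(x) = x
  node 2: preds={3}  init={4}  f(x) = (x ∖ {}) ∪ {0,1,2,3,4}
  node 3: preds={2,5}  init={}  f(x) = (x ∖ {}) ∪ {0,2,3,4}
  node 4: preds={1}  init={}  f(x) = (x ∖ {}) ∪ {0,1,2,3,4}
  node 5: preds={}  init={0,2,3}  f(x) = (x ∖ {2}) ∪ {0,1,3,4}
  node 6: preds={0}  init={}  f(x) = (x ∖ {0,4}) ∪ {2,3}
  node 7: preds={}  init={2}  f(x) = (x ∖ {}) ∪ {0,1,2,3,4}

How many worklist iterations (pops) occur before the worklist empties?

13

Trace (13 dequeues):
  [1] u=0 | in {2} | out {0,1,2,3,4} | prev {1,2} | push {}
  [2] u=1 | in {} | out {} | ==
  [3] u=2 | in {} | out {0,1,2,3,4} | prev {4} | push {}
  [4] u=3 | in {0,1,2,3,4} | out {0,1,2,3,4} | prev {} | push {1,2}
  [5] u=4 | in {} | out {0,1,2,3,4} | prev {} | push {}
  [6] u=5 | in {} | out {0,1,2,3,4} | prev {0,2,3} | push {3}
  [7] u=6 | in {0,1,2,3,4} | out {1,2,3} | prev {} | push {}
  [8] u=7 | in {} | out {0,1,2,3,4} | prev {2} | push {0}
  [9] u=1 | in {0,1,2,3,4} | out {0,1,2,3,4} | prev {} | push {4}
  [10] u=2 | in {0,1,2,3,4} | out {0,1,2,3,4} | ==
  [11] u=3 | in {0,1,2,3,4} | out {0,1,2,3,4} | ==
  [12] u=0 | in {0,1,2,3,4} | out {0,1,2,3,4} | ==
  [13] u=4 | in {0,1,2,3,4} | out {0,1,2,3,4} | ==

Converged values:
  [0] {0,1,2,3,4}
  [1] {0,1,2,3,4}
  [2] {0,1,2,3,4}
  [3] {0,1,2,3,4}
  [4] {0,1,2,3,4}
  [5] {0,1,2,3,4}
  [6] {1,2,3}
  [7] {0,1,2,3,4}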